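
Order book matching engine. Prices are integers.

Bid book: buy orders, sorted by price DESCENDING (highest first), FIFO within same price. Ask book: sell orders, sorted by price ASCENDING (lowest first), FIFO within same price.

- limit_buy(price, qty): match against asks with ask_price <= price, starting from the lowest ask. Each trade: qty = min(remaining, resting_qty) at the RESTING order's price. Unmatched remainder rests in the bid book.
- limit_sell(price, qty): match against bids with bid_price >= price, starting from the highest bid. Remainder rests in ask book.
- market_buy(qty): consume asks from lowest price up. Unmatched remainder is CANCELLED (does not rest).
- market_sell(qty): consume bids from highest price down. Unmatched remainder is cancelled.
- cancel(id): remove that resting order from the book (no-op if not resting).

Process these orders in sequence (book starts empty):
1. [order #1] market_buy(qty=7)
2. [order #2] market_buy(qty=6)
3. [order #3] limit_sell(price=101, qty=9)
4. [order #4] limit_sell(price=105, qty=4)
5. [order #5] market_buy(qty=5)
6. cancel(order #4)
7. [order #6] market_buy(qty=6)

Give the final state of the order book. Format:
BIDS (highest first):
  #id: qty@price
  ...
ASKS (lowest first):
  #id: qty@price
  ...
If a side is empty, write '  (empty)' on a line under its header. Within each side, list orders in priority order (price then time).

After op 1 [order #1] market_buy(qty=7): fills=none; bids=[-] asks=[-]
After op 2 [order #2] market_buy(qty=6): fills=none; bids=[-] asks=[-]
After op 3 [order #3] limit_sell(price=101, qty=9): fills=none; bids=[-] asks=[#3:9@101]
After op 4 [order #4] limit_sell(price=105, qty=4): fills=none; bids=[-] asks=[#3:9@101 #4:4@105]
After op 5 [order #5] market_buy(qty=5): fills=#5x#3:5@101; bids=[-] asks=[#3:4@101 #4:4@105]
After op 6 cancel(order #4): fills=none; bids=[-] asks=[#3:4@101]
After op 7 [order #6] market_buy(qty=6): fills=#6x#3:4@101; bids=[-] asks=[-]

Answer: BIDS (highest first):
  (empty)
ASKS (lowest first):
  (empty)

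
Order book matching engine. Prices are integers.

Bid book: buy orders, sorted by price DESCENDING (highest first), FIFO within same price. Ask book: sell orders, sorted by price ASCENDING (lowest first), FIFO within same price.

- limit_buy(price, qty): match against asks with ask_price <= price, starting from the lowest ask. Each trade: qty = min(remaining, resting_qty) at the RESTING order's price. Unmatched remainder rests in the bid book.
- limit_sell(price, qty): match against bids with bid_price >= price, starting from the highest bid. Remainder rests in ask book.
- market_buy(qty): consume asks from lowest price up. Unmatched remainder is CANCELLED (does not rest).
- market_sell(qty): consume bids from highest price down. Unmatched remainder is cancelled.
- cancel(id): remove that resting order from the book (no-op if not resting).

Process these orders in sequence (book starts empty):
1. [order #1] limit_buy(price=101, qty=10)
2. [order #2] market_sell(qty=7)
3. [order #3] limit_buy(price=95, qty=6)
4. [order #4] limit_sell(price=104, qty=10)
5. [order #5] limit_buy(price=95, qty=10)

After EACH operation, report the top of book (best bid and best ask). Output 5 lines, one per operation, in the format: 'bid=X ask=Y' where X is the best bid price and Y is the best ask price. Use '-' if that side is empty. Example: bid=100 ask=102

Answer: bid=101 ask=-
bid=101 ask=-
bid=101 ask=-
bid=101 ask=104
bid=101 ask=104

Derivation:
After op 1 [order #1] limit_buy(price=101, qty=10): fills=none; bids=[#1:10@101] asks=[-]
After op 2 [order #2] market_sell(qty=7): fills=#1x#2:7@101; bids=[#1:3@101] asks=[-]
After op 3 [order #3] limit_buy(price=95, qty=6): fills=none; bids=[#1:3@101 #3:6@95] asks=[-]
After op 4 [order #4] limit_sell(price=104, qty=10): fills=none; bids=[#1:3@101 #3:6@95] asks=[#4:10@104]
After op 5 [order #5] limit_buy(price=95, qty=10): fills=none; bids=[#1:3@101 #3:6@95 #5:10@95] asks=[#4:10@104]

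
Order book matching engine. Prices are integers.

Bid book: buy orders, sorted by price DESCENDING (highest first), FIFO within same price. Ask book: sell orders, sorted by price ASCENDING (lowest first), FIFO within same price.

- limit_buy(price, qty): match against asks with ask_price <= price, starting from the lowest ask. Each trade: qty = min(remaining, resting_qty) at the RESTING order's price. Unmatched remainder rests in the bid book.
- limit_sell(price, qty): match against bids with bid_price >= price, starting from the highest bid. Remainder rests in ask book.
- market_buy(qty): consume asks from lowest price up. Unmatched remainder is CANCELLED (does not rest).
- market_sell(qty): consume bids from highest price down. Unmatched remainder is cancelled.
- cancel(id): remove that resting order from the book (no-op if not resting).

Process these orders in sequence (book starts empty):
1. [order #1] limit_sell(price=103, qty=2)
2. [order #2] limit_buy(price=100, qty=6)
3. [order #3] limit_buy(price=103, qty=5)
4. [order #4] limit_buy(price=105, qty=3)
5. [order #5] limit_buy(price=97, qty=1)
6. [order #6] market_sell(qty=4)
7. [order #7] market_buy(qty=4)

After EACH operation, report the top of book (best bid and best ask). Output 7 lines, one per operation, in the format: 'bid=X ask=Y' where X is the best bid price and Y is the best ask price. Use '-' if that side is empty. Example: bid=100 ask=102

After op 1 [order #1] limit_sell(price=103, qty=2): fills=none; bids=[-] asks=[#1:2@103]
After op 2 [order #2] limit_buy(price=100, qty=6): fills=none; bids=[#2:6@100] asks=[#1:2@103]
After op 3 [order #3] limit_buy(price=103, qty=5): fills=#3x#1:2@103; bids=[#3:3@103 #2:6@100] asks=[-]
After op 4 [order #4] limit_buy(price=105, qty=3): fills=none; bids=[#4:3@105 #3:3@103 #2:6@100] asks=[-]
After op 5 [order #5] limit_buy(price=97, qty=1): fills=none; bids=[#4:3@105 #3:3@103 #2:6@100 #5:1@97] asks=[-]
After op 6 [order #6] market_sell(qty=4): fills=#4x#6:3@105 #3x#6:1@103; bids=[#3:2@103 #2:6@100 #5:1@97] asks=[-]
After op 7 [order #7] market_buy(qty=4): fills=none; bids=[#3:2@103 #2:6@100 #5:1@97] asks=[-]

Answer: bid=- ask=103
bid=100 ask=103
bid=103 ask=-
bid=105 ask=-
bid=105 ask=-
bid=103 ask=-
bid=103 ask=-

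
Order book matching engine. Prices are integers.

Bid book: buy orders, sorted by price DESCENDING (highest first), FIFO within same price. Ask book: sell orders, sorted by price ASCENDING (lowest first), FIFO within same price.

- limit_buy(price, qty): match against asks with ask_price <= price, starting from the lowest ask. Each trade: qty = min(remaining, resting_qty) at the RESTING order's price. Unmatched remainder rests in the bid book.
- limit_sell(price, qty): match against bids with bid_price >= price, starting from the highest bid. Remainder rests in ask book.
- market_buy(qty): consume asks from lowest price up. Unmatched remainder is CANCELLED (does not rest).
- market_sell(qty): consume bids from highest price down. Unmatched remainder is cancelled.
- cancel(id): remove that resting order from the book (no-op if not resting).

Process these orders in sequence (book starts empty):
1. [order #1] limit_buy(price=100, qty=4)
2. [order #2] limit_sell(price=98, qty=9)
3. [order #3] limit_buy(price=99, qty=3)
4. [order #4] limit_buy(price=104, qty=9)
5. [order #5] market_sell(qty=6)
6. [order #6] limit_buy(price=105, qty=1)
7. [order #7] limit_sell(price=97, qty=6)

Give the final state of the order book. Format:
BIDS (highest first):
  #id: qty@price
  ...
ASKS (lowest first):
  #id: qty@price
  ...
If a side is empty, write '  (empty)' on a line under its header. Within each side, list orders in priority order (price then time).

Answer: BIDS (highest first):
  (empty)
ASKS (lowest first):
  #7: 4@97

Derivation:
After op 1 [order #1] limit_buy(price=100, qty=4): fills=none; bids=[#1:4@100] asks=[-]
After op 2 [order #2] limit_sell(price=98, qty=9): fills=#1x#2:4@100; bids=[-] asks=[#2:5@98]
After op 3 [order #3] limit_buy(price=99, qty=3): fills=#3x#2:3@98; bids=[-] asks=[#2:2@98]
After op 4 [order #4] limit_buy(price=104, qty=9): fills=#4x#2:2@98; bids=[#4:7@104] asks=[-]
After op 5 [order #5] market_sell(qty=6): fills=#4x#5:6@104; bids=[#4:1@104] asks=[-]
After op 6 [order #6] limit_buy(price=105, qty=1): fills=none; bids=[#6:1@105 #4:1@104] asks=[-]
After op 7 [order #7] limit_sell(price=97, qty=6): fills=#6x#7:1@105 #4x#7:1@104; bids=[-] asks=[#7:4@97]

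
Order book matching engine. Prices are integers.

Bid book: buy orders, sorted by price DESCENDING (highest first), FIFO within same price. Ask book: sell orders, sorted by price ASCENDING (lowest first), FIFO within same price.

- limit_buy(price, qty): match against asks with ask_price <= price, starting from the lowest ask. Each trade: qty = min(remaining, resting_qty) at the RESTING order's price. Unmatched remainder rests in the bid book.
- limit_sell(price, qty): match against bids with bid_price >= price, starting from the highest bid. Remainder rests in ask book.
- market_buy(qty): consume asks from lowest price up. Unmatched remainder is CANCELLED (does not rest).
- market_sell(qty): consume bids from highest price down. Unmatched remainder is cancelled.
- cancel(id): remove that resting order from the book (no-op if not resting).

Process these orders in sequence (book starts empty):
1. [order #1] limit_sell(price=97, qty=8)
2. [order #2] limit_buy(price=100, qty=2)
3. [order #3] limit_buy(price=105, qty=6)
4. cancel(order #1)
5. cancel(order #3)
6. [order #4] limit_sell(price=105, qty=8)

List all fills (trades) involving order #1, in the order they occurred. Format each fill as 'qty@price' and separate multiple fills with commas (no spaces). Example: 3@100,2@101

After op 1 [order #1] limit_sell(price=97, qty=8): fills=none; bids=[-] asks=[#1:8@97]
After op 2 [order #2] limit_buy(price=100, qty=2): fills=#2x#1:2@97; bids=[-] asks=[#1:6@97]
After op 3 [order #3] limit_buy(price=105, qty=6): fills=#3x#1:6@97; bids=[-] asks=[-]
After op 4 cancel(order #1): fills=none; bids=[-] asks=[-]
After op 5 cancel(order #3): fills=none; bids=[-] asks=[-]
After op 6 [order #4] limit_sell(price=105, qty=8): fills=none; bids=[-] asks=[#4:8@105]

Answer: 2@97,6@97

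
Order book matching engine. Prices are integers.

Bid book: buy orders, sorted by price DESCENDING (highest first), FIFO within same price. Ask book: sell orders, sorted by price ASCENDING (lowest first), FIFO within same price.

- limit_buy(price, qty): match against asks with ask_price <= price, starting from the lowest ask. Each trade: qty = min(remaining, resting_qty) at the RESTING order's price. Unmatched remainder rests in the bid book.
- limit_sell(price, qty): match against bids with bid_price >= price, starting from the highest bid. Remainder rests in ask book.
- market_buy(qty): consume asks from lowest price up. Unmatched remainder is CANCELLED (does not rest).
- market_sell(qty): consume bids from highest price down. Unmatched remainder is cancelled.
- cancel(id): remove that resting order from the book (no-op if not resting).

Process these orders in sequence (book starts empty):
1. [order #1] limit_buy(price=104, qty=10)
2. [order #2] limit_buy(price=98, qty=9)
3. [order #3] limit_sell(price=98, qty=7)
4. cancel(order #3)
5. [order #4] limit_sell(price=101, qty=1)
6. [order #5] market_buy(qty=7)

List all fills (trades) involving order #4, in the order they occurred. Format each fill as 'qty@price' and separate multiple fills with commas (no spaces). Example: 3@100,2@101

After op 1 [order #1] limit_buy(price=104, qty=10): fills=none; bids=[#1:10@104] asks=[-]
After op 2 [order #2] limit_buy(price=98, qty=9): fills=none; bids=[#1:10@104 #2:9@98] asks=[-]
After op 3 [order #3] limit_sell(price=98, qty=7): fills=#1x#3:7@104; bids=[#1:3@104 #2:9@98] asks=[-]
After op 4 cancel(order #3): fills=none; bids=[#1:3@104 #2:9@98] asks=[-]
After op 5 [order #4] limit_sell(price=101, qty=1): fills=#1x#4:1@104; bids=[#1:2@104 #2:9@98] asks=[-]
After op 6 [order #5] market_buy(qty=7): fills=none; bids=[#1:2@104 #2:9@98] asks=[-]

Answer: 1@104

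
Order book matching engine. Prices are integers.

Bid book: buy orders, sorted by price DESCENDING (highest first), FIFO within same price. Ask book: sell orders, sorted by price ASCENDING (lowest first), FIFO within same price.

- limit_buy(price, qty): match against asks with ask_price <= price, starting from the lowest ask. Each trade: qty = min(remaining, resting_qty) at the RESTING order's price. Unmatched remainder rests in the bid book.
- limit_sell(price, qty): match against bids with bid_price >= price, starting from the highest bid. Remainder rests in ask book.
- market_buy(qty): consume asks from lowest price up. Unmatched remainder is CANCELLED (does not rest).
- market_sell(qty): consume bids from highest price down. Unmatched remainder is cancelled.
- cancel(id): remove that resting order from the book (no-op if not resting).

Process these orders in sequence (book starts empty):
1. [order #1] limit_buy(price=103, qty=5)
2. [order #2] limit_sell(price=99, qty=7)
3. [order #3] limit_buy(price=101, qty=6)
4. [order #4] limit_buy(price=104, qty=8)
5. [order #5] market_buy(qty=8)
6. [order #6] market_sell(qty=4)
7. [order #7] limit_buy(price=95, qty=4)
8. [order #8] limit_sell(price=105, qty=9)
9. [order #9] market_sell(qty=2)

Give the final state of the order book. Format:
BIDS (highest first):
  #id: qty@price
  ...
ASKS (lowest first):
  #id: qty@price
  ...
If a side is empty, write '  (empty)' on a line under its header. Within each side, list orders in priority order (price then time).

After op 1 [order #1] limit_buy(price=103, qty=5): fills=none; bids=[#1:5@103] asks=[-]
After op 2 [order #2] limit_sell(price=99, qty=7): fills=#1x#2:5@103; bids=[-] asks=[#2:2@99]
After op 3 [order #3] limit_buy(price=101, qty=6): fills=#3x#2:2@99; bids=[#3:4@101] asks=[-]
After op 4 [order #4] limit_buy(price=104, qty=8): fills=none; bids=[#4:8@104 #3:4@101] asks=[-]
After op 5 [order #5] market_buy(qty=8): fills=none; bids=[#4:8@104 #3:4@101] asks=[-]
After op 6 [order #6] market_sell(qty=4): fills=#4x#6:4@104; bids=[#4:4@104 #3:4@101] asks=[-]
After op 7 [order #7] limit_buy(price=95, qty=4): fills=none; bids=[#4:4@104 #3:4@101 #7:4@95] asks=[-]
After op 8 [order #8] limit_sell(price=105, qty=9): fills=none; bids=[#4:4@104 #3:4@101 #7:4@95] asks=[#8:9@105]
After op 9 [order #9] market_sell(qty=2): fills=#4x#9:2@104; bids=[#4:2@104 #3:4@101 #7:4@95] asks=[#8:9@105]

Answer: BIDS (highest first):
  #4: 2@104
  #3: 4@101
  #7: 4@95
ASKS (lowest first):
  #8: 9@105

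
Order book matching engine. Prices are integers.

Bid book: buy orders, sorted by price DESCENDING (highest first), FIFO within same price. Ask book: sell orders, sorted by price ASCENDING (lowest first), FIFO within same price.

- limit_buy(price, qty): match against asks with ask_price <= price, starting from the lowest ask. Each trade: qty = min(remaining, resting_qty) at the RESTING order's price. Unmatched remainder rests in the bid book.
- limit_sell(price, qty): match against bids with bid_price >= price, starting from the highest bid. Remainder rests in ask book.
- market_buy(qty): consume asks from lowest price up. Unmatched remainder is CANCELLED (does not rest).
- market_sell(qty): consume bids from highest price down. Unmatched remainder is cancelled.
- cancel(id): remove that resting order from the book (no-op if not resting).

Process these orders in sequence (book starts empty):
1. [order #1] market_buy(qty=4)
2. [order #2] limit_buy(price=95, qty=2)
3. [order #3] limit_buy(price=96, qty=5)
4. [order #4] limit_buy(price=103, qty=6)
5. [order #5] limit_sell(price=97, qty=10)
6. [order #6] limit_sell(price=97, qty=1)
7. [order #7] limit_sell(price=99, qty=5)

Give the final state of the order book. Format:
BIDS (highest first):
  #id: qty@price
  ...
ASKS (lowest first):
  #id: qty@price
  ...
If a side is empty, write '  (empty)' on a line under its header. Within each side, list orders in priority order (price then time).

Answer: BIDS (highest first):
  #3: 5@96
  #2: 2@95
ASKS (lowest first):
  #5: 4@97
  #6: 1@97
  #7: 5@99

Derivation:
After op 1 [order #1] market_buy(qty=4): fills=none; bids=[-] asks=[-]
After op 2 [order #2] limit_buy(price=95, qty=2): fills=none; bids=[#2:2@95] asks=[-]
After op 3 [order #3] limit_buy(price=96, qty=5): fills=none; bids=[#3:5@96 #2:2@95] asks=[-]
After op 4 [order #4] limit_buy(price=103, qty=6): fills=none; bids=[#4:6@103 #3:5@96 #2:2@95] asks=[-]
After op 5 [order #5] limit_sell(price=97, qty=10): fills=#4x#5:6@103; bids=[#3:5@96 #2:2@95] asks=[#5:4@97]
After op 6 [order #6] limit_sell(price=97, qty=1): fills=none; bids=[#3:5@96 #2:2@95] asks=[#5:4@97 #6:1@97]
After op 7 [order #7] limit_sell(price=99, qty=5): fills=none; bids=[#3:5@96 #2:2@95] asks=[#5:4@97 #6:1@97 #7:5@99]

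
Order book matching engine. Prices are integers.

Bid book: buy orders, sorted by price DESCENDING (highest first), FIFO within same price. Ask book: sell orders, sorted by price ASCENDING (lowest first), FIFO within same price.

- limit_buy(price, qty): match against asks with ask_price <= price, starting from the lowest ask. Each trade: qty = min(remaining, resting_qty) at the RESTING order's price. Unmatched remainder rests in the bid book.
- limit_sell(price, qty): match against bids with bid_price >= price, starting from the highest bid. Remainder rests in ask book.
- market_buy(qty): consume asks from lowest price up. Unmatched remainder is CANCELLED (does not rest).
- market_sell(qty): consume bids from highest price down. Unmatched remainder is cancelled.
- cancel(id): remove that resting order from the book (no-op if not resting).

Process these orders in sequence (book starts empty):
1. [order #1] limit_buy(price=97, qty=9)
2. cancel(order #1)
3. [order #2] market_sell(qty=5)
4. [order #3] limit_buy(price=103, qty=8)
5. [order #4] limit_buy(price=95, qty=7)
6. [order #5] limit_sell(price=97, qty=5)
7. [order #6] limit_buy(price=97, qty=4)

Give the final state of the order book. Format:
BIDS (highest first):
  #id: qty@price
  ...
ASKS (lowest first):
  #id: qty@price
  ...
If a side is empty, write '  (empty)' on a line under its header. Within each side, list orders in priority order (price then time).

Answer: BIDS (highest first):
  #3: 3@103
  #6: 4@97
  #4: 7@95
ASKS (lowest first):
  (empty)

Derivation:
After op 1 [order #1] limit_buy(price=97, qty=9): fills=none; bids=[#1:9@97] asks=[-]
After op 2 cancel(order #1): fills=none; bids=[-] asks=[-]
After op 3 [order #2] market_sell(qty=5): fills=none; bids=[-] asks=[-]
After op 4 [order #3] limit_buy(price=103, qty=8): fills=none; bids=[#3:8@103] asks=[-]
After op 5 [order #4] limit_buy(price=95, qty=7): fills=none; bids=[#3:8@103 #4:7@95] asks=[-]
After op 6 [order #5] limit_sell(price=97, qty=5): fills=#3x#5:5@103; bids=[#3:3@103 #4:7@95] asks=[-]
After op 7 [order #6] limit_buy(price=97, qty=4): fills=none; bids=[#3:3@103 #6:4@97 #4:7@95] asks=[-]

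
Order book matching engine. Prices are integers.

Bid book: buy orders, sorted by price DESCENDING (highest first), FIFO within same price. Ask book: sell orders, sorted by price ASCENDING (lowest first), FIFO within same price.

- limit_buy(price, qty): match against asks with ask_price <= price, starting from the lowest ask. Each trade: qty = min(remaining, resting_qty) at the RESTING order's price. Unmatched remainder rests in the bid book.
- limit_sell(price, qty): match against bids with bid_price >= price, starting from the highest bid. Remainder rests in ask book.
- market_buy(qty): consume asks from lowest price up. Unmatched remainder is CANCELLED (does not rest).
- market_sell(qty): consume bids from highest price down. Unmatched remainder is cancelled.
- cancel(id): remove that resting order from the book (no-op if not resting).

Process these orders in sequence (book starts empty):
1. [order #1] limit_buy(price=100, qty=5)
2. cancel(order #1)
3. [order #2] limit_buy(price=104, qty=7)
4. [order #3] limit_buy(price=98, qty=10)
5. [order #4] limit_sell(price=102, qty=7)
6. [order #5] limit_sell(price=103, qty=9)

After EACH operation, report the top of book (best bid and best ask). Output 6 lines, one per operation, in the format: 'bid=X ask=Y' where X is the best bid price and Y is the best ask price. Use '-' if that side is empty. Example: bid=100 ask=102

Answer: bid=100 ask=-
bid=- ask=-
bid=104 ask=-
bid=104 ask=-
bid=98 ask=-
bid=98 ask=103

Derivation:
After op 1 [order #1] limit_buy(price=100, qty=5): fills=none; bids=[#1:5@100] asks=[-]
After op 2 cancel(order #1): fills=none; bids=[-] asks=[-]
After op 3 [order #2] limit_buy(price=104, qty=7): fills=none; bids=[#2:7@104] asks=[-]
After op 4 [order #3] limit_buy(price=98, qty=10): fills=none; bids=[#2:7@104 #3:10@98] asks=[-]
After op 5 [order #4] limit_sell(price=102, qty=7): fills=#2x#4:7@104; bids=[#3:10@98] asks=[-]
After op 6 [order #5] limit_sell(price=103, qty=9): fills=none; bids=[#3:10@98] asks=[#5:9@103]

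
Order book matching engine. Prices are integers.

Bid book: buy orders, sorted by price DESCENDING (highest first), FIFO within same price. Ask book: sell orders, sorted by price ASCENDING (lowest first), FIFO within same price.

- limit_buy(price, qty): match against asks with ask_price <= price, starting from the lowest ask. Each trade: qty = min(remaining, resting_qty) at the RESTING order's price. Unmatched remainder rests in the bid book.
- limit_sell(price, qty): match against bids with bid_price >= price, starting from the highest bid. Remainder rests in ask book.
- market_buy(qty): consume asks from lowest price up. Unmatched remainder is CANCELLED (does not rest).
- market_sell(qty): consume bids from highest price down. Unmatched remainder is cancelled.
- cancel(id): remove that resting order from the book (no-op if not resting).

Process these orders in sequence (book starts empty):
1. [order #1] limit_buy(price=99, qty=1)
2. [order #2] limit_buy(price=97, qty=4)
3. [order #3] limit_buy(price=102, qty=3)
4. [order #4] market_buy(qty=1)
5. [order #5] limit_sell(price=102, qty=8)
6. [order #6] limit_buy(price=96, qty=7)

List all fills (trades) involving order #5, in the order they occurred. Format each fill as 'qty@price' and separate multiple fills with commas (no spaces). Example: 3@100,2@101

After op 1 [order #1] limit_buy(price=99, qty=1): fills=none; bids=[#1:1@99] asks=[-]
After op 2 [order #2] limit_buy(price=97, qty=4): fills=none; bids=[#1:1@99 #2:4@97] asks=[-]
After op 3 [order #3] limit_buy(price=102, qty=3): fills=none; bids=[#3:3@102 #1:1@99 #2:4@97] asks=[-]
After op 4 [order #4] market_buy(qty=1): fills=none; bids=[#3:3@102 #1:1@99 #2:4@97] asks=[-]
After op 5 [order #5] limit_sell(price=102, qty=8): fills=#3x#5:3@102; bids=[#1:1@99 #2:4@97] asks=[#5:5@102]
After op 6 [order #6] limit_buy(price=96, qty=7): fills=none; bids=[#1:1@99 #2:4@97 #6:7@96] asks=[#5:5@102]

Answer: 3@102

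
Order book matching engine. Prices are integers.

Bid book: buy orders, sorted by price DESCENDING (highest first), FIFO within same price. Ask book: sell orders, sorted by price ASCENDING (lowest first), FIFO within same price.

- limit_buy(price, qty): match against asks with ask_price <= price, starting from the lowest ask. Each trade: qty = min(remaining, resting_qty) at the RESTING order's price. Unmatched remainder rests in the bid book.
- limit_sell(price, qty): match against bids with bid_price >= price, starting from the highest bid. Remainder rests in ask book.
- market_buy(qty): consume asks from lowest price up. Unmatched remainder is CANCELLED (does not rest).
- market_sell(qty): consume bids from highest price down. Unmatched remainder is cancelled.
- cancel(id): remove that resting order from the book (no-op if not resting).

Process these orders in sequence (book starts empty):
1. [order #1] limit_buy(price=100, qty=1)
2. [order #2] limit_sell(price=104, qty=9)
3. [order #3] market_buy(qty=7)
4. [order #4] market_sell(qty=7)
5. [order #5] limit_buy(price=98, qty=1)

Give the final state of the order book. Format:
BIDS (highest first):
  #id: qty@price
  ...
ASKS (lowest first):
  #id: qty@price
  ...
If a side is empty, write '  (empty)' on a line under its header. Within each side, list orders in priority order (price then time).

Answer: BIDS (highest first):
  #5: 1@98
ASKS (lowest first):
  #2: 2@104

Derivation:
After op 1 [order #1] limit_buy(price=100, qty=1): fills=none; bids=[#1:1@100] asks=[-]
After op 2 [order #2] limit_sell(price=104, qty=9): fills=none; bids=[#1:1@100] asks=[#2:9@104]
After op 3 [order #3] market_buy(qty=7): fills=#3x#2:7@104; bids=[#1:1@100] asks=[#2:2@104]
After op 4 [order #4] market_sell(qty=7): fills=#1x#4:1@100; bids=[-] asks=[#2:2@104]
After op 5 [order #5] limit_buy(price=98, qty=1): fills=none; bids=[#5:1@98] asks=[#2:2@104]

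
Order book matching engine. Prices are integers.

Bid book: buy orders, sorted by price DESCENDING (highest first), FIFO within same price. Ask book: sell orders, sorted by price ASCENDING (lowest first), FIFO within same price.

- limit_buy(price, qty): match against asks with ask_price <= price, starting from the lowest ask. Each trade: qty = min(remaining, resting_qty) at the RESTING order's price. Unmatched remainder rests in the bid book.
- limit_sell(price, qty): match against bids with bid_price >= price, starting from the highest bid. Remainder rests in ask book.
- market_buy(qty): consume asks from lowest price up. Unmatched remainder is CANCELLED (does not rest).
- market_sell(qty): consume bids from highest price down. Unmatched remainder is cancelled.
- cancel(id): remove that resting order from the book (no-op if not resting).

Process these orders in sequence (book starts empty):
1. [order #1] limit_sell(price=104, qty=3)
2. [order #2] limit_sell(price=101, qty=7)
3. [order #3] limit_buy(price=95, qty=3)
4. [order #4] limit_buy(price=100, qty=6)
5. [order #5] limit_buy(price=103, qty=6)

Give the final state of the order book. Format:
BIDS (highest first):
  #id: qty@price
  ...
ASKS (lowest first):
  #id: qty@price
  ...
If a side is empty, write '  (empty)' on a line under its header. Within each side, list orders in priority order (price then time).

Answer: BIDS (highest first):
  #4: 6@100
  #3: 3@95
ASKS (lowest first):
  #2: 1@101
  #1: 3@104

Derivation:
After op 1 [order #1] limit_sell(price=104, qty=3): fills=none; bids=[-] asks=[#1:3@104]
After op 2 [order #2] limit_sell(price=101, qty=7): fills=none; bids=[-] asks=[#2:7@101 #1:3@104]
After op 3 [order #3] limit_buy(price=95, qty=3): fills=none; bids=[#3:3@95] asks=[#2:7@101 #1:3@104]
After op 4 [order #4] limit_buy(price=100, qty=6): fills=none; bids=[#4:6@100 #3:3@95] asks=[#2:7@101 #1:3@104]
After op 5 [order #5] limit_buy(price=103, qty=6): fills=#5x#2:6@101; bids=[#4:6@100 #3:3@95] asks=[#2:1@101 #1:3@104]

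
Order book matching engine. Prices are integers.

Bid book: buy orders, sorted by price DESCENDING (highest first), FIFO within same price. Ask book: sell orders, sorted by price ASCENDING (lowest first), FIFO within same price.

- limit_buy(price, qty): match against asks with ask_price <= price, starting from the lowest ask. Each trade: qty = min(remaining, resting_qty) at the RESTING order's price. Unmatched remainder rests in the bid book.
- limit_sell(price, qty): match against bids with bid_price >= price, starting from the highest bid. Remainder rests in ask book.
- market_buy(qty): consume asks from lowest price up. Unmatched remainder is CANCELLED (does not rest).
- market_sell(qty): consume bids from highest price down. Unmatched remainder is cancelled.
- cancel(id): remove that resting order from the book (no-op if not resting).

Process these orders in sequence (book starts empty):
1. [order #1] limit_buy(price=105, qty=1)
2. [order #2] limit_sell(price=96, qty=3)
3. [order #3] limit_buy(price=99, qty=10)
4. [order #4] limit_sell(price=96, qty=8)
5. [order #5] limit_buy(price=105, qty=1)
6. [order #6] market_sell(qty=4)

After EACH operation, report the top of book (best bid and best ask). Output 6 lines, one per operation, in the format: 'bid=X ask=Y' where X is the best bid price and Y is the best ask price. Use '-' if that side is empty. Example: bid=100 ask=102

Answer: bid=105 ask=-
bid=- ask=96
bid=99 ask=-
bid=- ask=-
bid=105 ask=-
bid=- ask=-

Derivation:
After op 1 [order #1] limit_buy(price=105, qty=1): fills=none; bids=[#1:1@105] asks=[-]
After op 2 [order #2] limit_sell(price=96, qty=3): fills=#1x#2:1@105; bids=[-] asks=[#2:2@96]
After op 3 [order #3] limit_buy(price=99, qty=10): fills=#3x#2:2@96; bids=[#3:8@99] asks=[-]
After op 4 [order #4] limit_sell(price=96, qty=8): fills=#3x#4:8@99; bids=[-] asks=[-]
After op 5 [order #5] limit_buy(price=105, qty=1): fills=none; bids=[#5:1@105] asks=[-]
After op 6 [order #6] market_sell(qty=4): fills=#5x#6:1@105; bids=[-] asks=[-]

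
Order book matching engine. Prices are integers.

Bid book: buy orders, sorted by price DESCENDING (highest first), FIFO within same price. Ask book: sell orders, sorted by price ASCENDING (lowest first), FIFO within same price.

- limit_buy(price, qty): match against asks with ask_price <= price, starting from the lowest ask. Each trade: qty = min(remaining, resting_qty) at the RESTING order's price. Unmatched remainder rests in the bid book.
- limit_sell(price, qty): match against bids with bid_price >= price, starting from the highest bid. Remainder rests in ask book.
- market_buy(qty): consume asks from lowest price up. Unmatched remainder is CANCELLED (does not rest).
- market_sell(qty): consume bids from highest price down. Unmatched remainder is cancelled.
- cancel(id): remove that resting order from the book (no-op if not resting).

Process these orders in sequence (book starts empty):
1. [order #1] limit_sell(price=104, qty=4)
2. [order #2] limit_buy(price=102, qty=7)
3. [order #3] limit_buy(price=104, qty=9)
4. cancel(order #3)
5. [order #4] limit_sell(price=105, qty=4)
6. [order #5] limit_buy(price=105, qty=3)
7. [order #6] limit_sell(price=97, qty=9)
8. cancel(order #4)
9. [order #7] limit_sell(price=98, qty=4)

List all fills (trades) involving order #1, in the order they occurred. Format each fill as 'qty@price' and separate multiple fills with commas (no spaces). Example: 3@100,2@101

Answer: 4@104

Derivation:
After op 1 [order #1] limit_sell(price=104, qty=4): fills=none; bids=[-] asks=[#1:4@104]
After op 2 [order #2] limit_buy(price=102, qty=7): fills=none; bids=[#2:7@102] asks=[#1:4@104]
After op 3 [order #3] limit_buy(price=104, qty=9): fills=#3x#1:4@104; bids=[#3:5@104 #2:7@102] asks=[-]
After op 4 cancel(order #3): fills=none; bids=[#2:7@102] asks=[-]
After op 5 [order #4] limit_sell(price=105, qty=4): fills=none; bids=[#2:7@102] asks=[#4:4@105]
After op 6 [order #5] limit_buy(price=105, qty=3): fills=#5x#4:3@105; bids=[#2:7@102] asks=[#4:1@105]
After op 7 [order #6] limit_sell(price=97, qty=9): fills=#2x#6:7@102; bids=[-] asks=[#6:2@97 #4:1@105]
After op 8 cancel(order #4): fills=none; bids=[-] asks=[#6:2@97]
After op 9 [order #7] limit_sell(price=98, qty=4): fills=none; bids=[-] asks=[#6:2@97 #7:4@98]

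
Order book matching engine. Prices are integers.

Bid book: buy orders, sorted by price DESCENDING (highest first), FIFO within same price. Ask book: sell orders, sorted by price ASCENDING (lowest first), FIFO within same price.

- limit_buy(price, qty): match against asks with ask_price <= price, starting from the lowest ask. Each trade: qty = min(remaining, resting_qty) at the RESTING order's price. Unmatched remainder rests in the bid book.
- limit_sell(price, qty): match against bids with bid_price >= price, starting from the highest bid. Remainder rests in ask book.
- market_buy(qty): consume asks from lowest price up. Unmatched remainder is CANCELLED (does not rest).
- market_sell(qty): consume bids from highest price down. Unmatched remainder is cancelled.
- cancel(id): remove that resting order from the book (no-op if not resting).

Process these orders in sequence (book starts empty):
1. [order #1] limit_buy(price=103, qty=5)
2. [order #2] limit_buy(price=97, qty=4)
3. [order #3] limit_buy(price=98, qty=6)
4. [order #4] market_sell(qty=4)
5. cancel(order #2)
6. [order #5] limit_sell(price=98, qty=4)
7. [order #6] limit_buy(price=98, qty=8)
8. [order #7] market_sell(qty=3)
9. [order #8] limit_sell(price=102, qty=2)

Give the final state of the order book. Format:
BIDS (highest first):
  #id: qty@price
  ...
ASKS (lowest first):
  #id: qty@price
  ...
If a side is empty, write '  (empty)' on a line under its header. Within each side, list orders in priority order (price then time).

Answer: BIDS (highest first):
  #6: 8@98
ASKS (lowest first):
  #8: 2@102

Derivation:
After op 1 [order #1] limit_buy(price=103, qty=5): fills=none; bids=[#1:5@103] asks=[-]
After op 2 [order #2] limit_buy(price=97, qty=4): fills=none; bids=[#1:5@103 #2:4@97] asks=[-]
After op 3 [order #3] limit_buy(price=98, qty=6): fills=none; bids=[#1:5@103 #3:6@98 #2:4@97] asks=[-]
After op 4 [order #4] market_sell(qty=4): fills=#1x#4:4@103; bids=[#1:1@103 #3:6@98 #2:4@97] asks=[-]
After op 5 cancel(order #2): fills=none; bids=[#1:1@103 #3:6@98] asks=[-]
After op 6 [order #5] limit_sell(price=98, qty=4): fills=#1x#5:1@103 #3x#5:3@98; bids=[#3:3@98] asks=[-]
After op 7 [order #6] limit_buy(price=98, qty=8): fills=none; bids=[#3:3@98 #6:8@98] asks=[-]
After op 8 [order #7] market_sell(qty=3): fills=#3x#7:3@98; bids=[#6:8@98] asks=[-]
After op 9 [order #8] limit_sell(price=102, qty=2): fills=none; bids=[#6:8@98] asks=[#8:2@102]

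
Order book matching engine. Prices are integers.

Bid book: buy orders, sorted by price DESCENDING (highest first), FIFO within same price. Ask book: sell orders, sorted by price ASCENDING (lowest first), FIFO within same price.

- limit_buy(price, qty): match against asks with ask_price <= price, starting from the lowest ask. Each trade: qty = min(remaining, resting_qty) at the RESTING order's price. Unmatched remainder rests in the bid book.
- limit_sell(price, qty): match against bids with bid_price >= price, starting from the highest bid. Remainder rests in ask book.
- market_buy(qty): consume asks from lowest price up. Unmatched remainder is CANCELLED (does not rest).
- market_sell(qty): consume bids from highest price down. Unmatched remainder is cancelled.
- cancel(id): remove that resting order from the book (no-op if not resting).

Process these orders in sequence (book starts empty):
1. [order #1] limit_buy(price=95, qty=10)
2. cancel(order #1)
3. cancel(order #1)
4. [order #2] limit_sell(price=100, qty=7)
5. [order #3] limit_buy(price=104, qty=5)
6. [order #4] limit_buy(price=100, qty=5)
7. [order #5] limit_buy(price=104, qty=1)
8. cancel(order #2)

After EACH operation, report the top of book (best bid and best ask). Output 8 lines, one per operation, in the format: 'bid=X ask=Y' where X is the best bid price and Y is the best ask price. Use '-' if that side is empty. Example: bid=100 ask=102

After op 1 [order #1] limit_buy(price=95, qty=10): fills=none; bids=[#1:10@95] asks=[-]
After op 2 cancel(order #1): fills=none; bids=[-] asks=[-]
After op 3 cancel(order #1): fills=none; bids=[-] asks=[-]
After op 4 [order #2] limit_sell(price=100, qty=7): fills=none; bids=[-] asks=[#2:7@100]
After op 5 [order #3] limit_buy(price=104, qty=5): fills=#3x#2:5@100; bids=[-] asks=[#2:2@100]
After op 6 [order #4] limit_buy(price=100, qty=5): fills=#4x#2:2@100; bids=[#4:3@100] asks=[-]
After op 7 [order #5] limit_buy(price=104, qty=1): fills=none; bids=[#5:1@104 #4:3@100] asks=[-]
After op 8 cancel(order #2): fills=none; bids=[#5:1@104 #4:3@100] asks=[-]

Answer: bid=95 ask=-
bid=- ask=-
bid=- ask=-
bid=- ask=100
bid=- ask=100
bid=100 ask=-
bid=104 ask=-
bid=104 ask=-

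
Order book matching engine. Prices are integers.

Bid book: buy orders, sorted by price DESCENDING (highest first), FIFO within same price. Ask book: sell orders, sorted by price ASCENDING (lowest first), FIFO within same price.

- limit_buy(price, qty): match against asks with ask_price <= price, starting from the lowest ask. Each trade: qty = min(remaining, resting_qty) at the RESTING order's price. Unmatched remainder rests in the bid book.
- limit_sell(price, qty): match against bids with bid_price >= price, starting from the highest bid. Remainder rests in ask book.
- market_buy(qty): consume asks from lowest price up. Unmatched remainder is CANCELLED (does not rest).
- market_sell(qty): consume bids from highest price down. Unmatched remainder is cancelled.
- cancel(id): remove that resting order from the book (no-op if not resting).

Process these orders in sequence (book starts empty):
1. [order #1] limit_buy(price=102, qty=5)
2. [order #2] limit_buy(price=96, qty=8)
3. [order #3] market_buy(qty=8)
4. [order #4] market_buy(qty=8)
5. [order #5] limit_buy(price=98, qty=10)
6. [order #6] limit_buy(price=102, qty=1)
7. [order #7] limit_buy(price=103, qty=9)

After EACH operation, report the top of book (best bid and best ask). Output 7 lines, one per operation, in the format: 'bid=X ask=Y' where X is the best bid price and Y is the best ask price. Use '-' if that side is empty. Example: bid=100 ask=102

Answer: bid=102 ask=-
bid=102 ask=-
bid=102 ask=-
bid=102 ask=-
bid=102 ask=-
bid=102 ask=-
bid=103 ask=-

Derivation:
After op 1 [order #1] limit_buy(price=102, qty=5): fills=none; bids=[#1:5@102] asks=[-]
After op 2 [order #2] limit_buy(price=96, qty=8): fills=none; bids=[#1:5@102 #2:8@96] asks=[-]
After op 3 [order #3] market_buy(qty=8): fills=none; bids=[#1:5@102 #2:8@96] asks=[-]
After op 4 [order #4] market_buy(qty=8): fills=none; bids=[#1:5@102 #2:8@96] asks=[-]
After op 5 [order #5] limit_buy(price=98, qty=10): fills=none; bids=[#1:5@102 #5:10@98 #2:8@96] asks=[-]
After op 6 [order #6] limit_buy(price=102, qty=1): fills=none; bids=[#1:5@102 #6:1@102 #5:10@98 #2:8@96] asks=[-]
After op 7 [order #7] limit_buy(price=103, qty=9): fills=none; bids=[#7:9@103 #1:5@102 #6:1@102 #5:10@98 #2:8@96] asks=[-]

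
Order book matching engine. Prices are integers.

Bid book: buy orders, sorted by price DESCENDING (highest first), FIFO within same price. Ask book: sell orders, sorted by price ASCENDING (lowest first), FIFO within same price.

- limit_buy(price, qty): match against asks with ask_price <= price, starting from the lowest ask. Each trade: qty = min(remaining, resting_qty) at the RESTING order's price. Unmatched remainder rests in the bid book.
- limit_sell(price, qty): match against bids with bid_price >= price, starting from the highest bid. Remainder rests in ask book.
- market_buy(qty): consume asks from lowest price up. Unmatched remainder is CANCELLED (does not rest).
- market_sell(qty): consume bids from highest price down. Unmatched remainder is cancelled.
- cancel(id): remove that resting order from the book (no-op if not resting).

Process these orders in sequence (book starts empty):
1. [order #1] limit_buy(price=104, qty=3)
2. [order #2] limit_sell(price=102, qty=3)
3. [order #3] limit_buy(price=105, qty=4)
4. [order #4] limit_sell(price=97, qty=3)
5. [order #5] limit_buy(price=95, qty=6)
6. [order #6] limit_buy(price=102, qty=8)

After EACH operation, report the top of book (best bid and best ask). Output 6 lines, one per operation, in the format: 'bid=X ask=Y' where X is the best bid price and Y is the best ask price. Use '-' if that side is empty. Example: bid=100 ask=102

After op 1 [order #1] limit_buy(price=104, qty=3): fills=none; bids=[#1:3@104] asks=[-]
After op 2 [order #2] limit_sell(price=102, qty=3): fills=#1x#2:3@104; bids=[-] asks=[-]
After op 3 [order #3] limit_buy(price=105, qty=4): fills=none; bids=[#3:4@105] asks=[-]
After op 4 [order #4] limit_sell(price=97, qty=3): fills=#3x#4:3@105; bids=[#3:1@105] asks=[-]
After op 5 [order #5] limit_buy(price=95, qty=6): fills=none; bids=[#3:1@105 #5:6@95] asks=[-]
After op 6 [order #6] limit_buy(price=102, qty=8): fills=none; bids=[#3:1@105 #6:8@102 #5:6@95] asks=[-]

Answer: bid=104 ask=-
bid=- ask=-
bid=105 ask=-
bid=105 ask=-
bid=105 ask=-
bid=105 ask=-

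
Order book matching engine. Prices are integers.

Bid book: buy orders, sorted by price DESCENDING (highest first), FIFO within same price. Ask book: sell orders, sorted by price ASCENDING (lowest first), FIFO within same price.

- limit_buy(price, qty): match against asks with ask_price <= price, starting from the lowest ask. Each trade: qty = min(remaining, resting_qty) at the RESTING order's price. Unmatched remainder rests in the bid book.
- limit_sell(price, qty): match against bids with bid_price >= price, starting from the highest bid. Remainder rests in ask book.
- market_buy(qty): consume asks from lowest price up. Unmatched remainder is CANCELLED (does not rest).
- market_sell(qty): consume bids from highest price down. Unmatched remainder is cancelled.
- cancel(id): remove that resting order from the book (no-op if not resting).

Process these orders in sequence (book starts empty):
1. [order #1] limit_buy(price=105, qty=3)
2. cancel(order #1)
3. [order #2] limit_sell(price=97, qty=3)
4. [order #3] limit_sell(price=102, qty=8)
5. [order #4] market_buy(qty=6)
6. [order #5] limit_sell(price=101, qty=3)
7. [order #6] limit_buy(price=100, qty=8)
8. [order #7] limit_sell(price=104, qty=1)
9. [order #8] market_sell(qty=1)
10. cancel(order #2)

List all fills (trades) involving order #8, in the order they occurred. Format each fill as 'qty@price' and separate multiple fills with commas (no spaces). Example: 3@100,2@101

Answer: 1@100

Derivation:
After op 1 [order #1] limit_buy(price=105, qty=3): fills=none; bids=[#1:3@105] asks=[-]
After op 2 cancel(order #1): fills=none; bids=[-] asks=[-]
After op 3 [order #2] limit_sell(price=97, qty=3): fills=none; bids=[-] asks=[#2:3@97]
After op 4 [order #3] limit_sell(price=102, qty=8): fills=none; bids=[-] asks=[#2:3@97 #3:8@102]
After op 5 [order #4] market_buy(qty=6): fills=#4x#2:3@97 #4x#3:3@102; bids=[-] asks=[#3:5@102]
After op 6 [order #5] limit_sell(price=101, qty=3): fills=none; bids=[-] asks=[#5:3@101 #3:5@102]
After op 7 [order #6] limit_buy(price=100, qty=8): fills=none; bids=[#6:8@100] asks=[#5:3@101 #3:5@102]
After op 8 [order #7] limit_sell(price=104, qty=1): fills=none; bids=[#6:8@100] asks=[#5:3@101 #3:5@102 #7:1@104]
After op 9 [order #8] market_sell(qty=1): fills=#6x#8:1@100; bids=[#6:7@100] asks=[#5:3@101 #3:5@102 #7:1@104]
After op 10 cancel(order #2): fills=none; bids=[#6:7@100] asks=[#5:3@101 #3:5@102 #7:1@104]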